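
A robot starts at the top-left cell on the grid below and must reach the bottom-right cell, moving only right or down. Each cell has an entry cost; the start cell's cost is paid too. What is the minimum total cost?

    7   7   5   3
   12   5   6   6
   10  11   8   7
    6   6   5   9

44

Cheapest: [0,0] [0,1] [0,2] [0,3] [1,3] [2,3] [3,3]
  7 + 7 + 5 + 3 + 6 + 7 + 9 = 44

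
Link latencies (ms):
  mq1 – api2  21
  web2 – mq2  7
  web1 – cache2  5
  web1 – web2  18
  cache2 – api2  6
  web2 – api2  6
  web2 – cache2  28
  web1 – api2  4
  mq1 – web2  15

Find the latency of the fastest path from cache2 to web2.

A few of the cache2→web2 routes:
cache2→web1→api2→web2: 5 + 4 + 6 = 15
cache2→web1→web2: 5 + 18 = 23
cache2→api2→web2: 6 + 6 = 12
The minimum is 12 ms.

12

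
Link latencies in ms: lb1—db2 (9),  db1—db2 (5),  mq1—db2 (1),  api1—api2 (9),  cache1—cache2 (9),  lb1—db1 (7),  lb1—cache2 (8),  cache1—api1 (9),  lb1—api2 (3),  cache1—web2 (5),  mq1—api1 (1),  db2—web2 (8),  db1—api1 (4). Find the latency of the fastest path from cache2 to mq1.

Comparing a few candidate routes:
cache2 → lb1 → api2 → api1 → mq1: 8 + 3 + 9 + 1 = 21
cache2 → lb1 → db2 → mq1: 8 + 9 + 1 = 18
cache2 → lb1 → db1 → api1 → mq1: 8 + 7 + 4 + 1 = 20
cache2 → cache1 → api1 → mq1: 9 + 9 + 1 = 19
The minimum is 18 ms.

18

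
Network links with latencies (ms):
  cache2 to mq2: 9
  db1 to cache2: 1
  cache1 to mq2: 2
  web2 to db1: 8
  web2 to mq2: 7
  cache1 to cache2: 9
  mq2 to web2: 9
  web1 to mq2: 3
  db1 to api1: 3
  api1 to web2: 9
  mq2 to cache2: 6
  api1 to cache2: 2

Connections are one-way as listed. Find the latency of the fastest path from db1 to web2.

12

Paths from db1 to web2:
db1-cache2-mq2-web2: 1 + 9 + 9 = 19
db1-api1-cache2-mq2-web2: 3 + 2 + 9 + 9 = 23
db1-api1-web2: 3 + 9 = 12
The minimum is 12 ms.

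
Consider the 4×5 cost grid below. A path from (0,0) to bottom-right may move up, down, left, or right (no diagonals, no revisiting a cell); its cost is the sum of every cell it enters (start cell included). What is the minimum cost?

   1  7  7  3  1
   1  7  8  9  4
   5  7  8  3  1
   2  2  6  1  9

One optimal route is (0,0) (1,0) (2,0) (3,0) (3,1) (3,2) (3,3) (3,4).
Its cost is 1 + 1 + 5 + 2 + 2 + 6 + 1 + 9 = 27.

27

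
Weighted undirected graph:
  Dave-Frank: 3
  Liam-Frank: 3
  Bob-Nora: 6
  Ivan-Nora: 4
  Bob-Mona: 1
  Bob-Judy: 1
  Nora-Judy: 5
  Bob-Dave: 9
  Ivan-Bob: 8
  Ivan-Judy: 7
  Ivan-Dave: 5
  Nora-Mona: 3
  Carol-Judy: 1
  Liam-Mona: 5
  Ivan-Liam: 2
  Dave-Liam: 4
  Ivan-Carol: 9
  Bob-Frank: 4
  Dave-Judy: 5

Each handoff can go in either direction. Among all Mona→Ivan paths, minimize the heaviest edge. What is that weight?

4

Checking several routes:
Mona→Bob→Frank→Dave→Liam→Ivan: max(1, 4, 3, 4, 2) = 4
Mona→Liam→Frank→Dave→Judy→Nora→Ivan: max(5, 3, 3, 5, 5, 4) = 5
Mona→Bob→Frank→Liam→Ivan: max(1, 4, 3, 2) = 4
Mona→Liam→Frank→Dave→Ivan: max(5, 3, 3, 5) = 5
Mona→Nora→Ivan: max(3, 4) = 4
Mona→Liam→Frank→Bob→Judy→Nora→Ivan: max(5, 3, 4, 1, 5, 4) = 5
The minimum achievable maximum is 4.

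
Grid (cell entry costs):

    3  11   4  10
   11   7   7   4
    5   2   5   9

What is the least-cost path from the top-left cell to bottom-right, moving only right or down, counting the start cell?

35

Path (0,0) → (1,0) → (2,0) → (2,1) → (2,2) → (2,3): 3 + 11 + 5 + 2 + 5 + 9 = 35.
For comparison, the top-then-right route costs 41.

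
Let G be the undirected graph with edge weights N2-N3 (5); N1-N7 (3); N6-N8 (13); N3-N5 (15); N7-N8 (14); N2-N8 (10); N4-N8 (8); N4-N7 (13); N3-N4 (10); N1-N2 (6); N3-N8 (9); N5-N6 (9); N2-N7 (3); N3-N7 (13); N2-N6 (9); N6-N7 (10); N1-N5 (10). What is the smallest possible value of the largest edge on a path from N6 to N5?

Checking several routes:
N6→N7→N2→N1→N5: max(10, 3, 6, 10) = 10
N6→N7→N1→N5: max(10, 3, 10) = 10
N6→N2→N1→N5: max(9, 6, 10) = 10
N6→N5: max(9) = 9
N6→N2→N7→N1→N5: max(9, 3, 3, 10) = 10
Smallest bottleneck: 9.

9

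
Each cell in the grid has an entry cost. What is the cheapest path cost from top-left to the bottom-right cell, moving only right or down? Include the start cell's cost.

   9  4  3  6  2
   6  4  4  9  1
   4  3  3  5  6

Path (0,0) -> (0,1) -> (0,2) -> (0,3) -> (0,4) -> (1,4) -> (2,4): 9 + 4 + 3 + 6 + 2 + 1 + 6 = 31.

31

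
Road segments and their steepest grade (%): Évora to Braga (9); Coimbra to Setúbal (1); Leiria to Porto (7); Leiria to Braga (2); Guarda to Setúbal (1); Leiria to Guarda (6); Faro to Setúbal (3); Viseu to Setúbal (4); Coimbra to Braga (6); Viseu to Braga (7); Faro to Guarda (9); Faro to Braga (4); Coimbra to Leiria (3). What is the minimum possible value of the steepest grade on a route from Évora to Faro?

9

Some routes from Évora to Faro:
Évora→Braga→Coimbra→Setúbal→Guarda→Faro: max(9, 6, 1, 1, 9) = 9
Évora→Braga→Coimbra→Setúbal→Faro: max(9, 6, 1, 3) = 9
Évora→Braga→Coimbra→Leiria→Guarda→Faro: max(9, 6, 3, 6, 9) = 9
Évora→Braga→Coimbra→Leiria→Guarda→Setúbal→Faro: max(9, 6, 3, 6, 1, 3) = 9
Évora→Braga→Viseu→Setúbal→Guarda→Faro: max(9, 7, 4, 1, 9) = 9
Best route has worst link 9%.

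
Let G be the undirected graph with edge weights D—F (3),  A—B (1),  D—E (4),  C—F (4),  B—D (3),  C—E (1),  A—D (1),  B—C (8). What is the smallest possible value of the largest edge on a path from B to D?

Checking several routes:
B-C-E-D: max(8, 1, 4) = 8
B-D: max(3) = 3
B-A-D: max(1, 1) = 1
Best route has worst link 1.

1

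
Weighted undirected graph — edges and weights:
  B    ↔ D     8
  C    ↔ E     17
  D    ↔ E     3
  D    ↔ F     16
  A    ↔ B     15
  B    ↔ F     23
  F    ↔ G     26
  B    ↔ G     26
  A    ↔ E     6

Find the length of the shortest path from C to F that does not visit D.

Routes from C to F avoiding D:
C→E→A→B→F: 17 + 6 + 15 + 23 = 61
C→E→A→B→G→F: 17 + 6 + 15 + 26 + 26 = 90
Shortest: 61.

61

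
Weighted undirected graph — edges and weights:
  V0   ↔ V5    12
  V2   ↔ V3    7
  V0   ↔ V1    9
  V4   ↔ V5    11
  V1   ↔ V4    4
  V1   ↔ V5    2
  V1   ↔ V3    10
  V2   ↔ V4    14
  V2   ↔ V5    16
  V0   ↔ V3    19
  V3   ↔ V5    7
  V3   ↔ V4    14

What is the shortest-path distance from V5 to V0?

11

Checking several routes:
V5 → V3 → V1 → V0: 7 + 10 + 9 = 26
V5 → V0: 12
V5 → V4 → V1 → V0: 11 + 4 + 9 = 24
V5 → V1 → V0: 2 + 9 = 11
The minimum is 11.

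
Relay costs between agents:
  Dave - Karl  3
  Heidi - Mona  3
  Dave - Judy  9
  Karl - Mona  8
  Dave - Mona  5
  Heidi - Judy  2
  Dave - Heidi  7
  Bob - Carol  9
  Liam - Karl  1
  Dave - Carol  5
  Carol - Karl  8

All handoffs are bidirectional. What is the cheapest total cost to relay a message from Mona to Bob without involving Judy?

19

Candidate routes:
Mona - Dave - Karl - Carol - Bob: 5 + 3 + 8 + 9 = 25
Mona - Heidi - Dave - Carol - Bob: 3 + 7 + 5 + 9 = 24
Mona - Karl - Carol - Bob: 8 + 8 + 9 = 25
Mona - Karl - Dave - Carol - Bob: 8 + 3 + 5 + 9 = 25
Mona - Heidi - Dave - Karl - Carol - Bob: 3 + 7 + 3 + 8 + 9 = 30
Mona - Dave - Carol - Bob: 5 + 5 + 9 = 19
Best route has total 19.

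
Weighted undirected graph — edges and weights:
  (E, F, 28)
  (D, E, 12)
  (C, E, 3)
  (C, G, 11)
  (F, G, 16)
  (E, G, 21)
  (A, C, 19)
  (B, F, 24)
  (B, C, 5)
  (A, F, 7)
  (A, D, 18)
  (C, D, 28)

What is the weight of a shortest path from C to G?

Checking several routes:
C→G: 11
C→A→F→G: 19 + 7 + 16 = 42
C→E→G: 3 + 21 = 24
The minimum is 11.

11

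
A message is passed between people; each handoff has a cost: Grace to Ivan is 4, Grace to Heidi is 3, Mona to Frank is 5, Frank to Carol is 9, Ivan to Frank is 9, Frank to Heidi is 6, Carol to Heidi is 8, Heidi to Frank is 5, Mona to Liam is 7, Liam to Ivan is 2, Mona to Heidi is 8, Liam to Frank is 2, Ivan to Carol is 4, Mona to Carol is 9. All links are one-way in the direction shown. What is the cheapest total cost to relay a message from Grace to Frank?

Routes from Grace to Frank:
Grace-Ivan-Frank: 4 + 9 = 13
Grace-Heidi-Frank: 3 + 5 = 8
Grace-Ivan-Carol-Heidi-Frank: 4 + 4 + 8 + 5 = 21
The minimum is 8.

8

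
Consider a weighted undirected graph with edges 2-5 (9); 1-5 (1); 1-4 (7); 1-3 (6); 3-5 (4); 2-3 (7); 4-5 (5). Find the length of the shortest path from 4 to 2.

14

Some routes from 4 to 2:
4 -> 5 -> 1 -> 3 -> 2: 5 + 1 + 6 + 7 = 19
4 -> 5 -> 3 -> 2: 5 + 4 + 7 = 16
4 -> 1 -> 5 -> 3 -> 2: 7 + 1 + 4 + 7 = 19
4 -> 5 -> 2: 5 + 9 = 14
4 -> 1 -> 5 -> 2: 7 + 1 + 9 = 17
Best route has total 14.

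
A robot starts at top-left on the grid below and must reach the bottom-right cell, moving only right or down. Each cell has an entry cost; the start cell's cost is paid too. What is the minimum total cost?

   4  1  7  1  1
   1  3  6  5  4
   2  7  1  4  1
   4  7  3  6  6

25

Cheapest: (0,0) (0,1) (0,2) (0,3) (0,4) (1,4) (2,4) (3,4)
  4 + 1 + 7 + 1 + 1 + 4 + 1 + 6 = 25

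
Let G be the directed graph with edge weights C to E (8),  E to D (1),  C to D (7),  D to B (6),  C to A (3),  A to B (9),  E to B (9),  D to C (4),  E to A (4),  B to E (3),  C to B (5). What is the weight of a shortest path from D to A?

7

Paths from D to A:
D → C → B → E → A: 4 + 5 + 3 + 4 = 16
D → C → A: 4 + 3 = 7
D → B → E → A: 6 + 3 + 4 = 13
D → C → E → A: 4 + 8 + 4 = 16
The minimum is 7.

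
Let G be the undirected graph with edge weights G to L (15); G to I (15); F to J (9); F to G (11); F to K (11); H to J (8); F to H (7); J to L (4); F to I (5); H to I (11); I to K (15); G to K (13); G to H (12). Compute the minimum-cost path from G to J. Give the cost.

Comparing a few candidate routes:
G -> L -> J: 15 + 4 = 19
G -> H -> F -> J: 12 + 7 + 9 = 28
G -> H -> J: 12 + 8 = 20
G -> F -> H -> J: 11 + 7 + 8 = 26
G -> F -> J: 11 + 9 = 20
The minimum is 19.

19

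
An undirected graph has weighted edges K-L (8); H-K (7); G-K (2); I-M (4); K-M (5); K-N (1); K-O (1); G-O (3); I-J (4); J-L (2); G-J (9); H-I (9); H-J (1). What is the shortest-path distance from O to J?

9

Comparing a few candidate routes:
O → K → G → J: 1 + 2 + 9 = 12
O → G → J: 3 + 9 = 12
O → G → K → H → J: 3 + 2 + 7 + 1 = 13
O → K → H → J: 1 + 7 + 1 = 9
O → K → M → I → J: 1 + 5 + 4 + 4 = 14
O → K → L → J: 1 + 8 + 2 = 11
The minimum is 9.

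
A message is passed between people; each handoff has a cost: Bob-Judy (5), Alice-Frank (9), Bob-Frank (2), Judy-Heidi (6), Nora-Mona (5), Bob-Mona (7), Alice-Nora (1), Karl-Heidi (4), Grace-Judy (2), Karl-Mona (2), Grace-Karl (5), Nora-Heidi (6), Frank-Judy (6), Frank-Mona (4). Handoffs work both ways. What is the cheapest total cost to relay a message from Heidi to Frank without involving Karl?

12

A few of the Heidi→Frank routes:
Heidi → Nora → Mona → Frank: 6 + 5 + 4 = 15
Heidi → Nora → Mona → Bob → Frank: 6 + 5 + 7 + 2 = 20
Heidi → Judy → Bob → Frank: 6 + 5 + 2 = 13
Heidi → Nora → Alice → Frank: 6 + 1 + 9 = 16
Heidi → Judy → Frank: 6 + 6 = 12
Shortest: 12.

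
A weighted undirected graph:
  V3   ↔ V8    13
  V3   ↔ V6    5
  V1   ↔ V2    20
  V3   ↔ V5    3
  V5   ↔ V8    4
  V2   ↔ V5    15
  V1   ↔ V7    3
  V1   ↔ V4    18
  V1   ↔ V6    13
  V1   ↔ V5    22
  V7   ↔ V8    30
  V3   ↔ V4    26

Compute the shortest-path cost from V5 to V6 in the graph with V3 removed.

35

Paths from V5 to V6 avoiding V3:
V5-V8-V7-V1-V6: 4 + 30 + 3 + 13 = 50
V5-V2-V1-V6: 15 + 20 + 13 = 48
V5-V1-V6: 22 + 13 = 35
Shortest: 35.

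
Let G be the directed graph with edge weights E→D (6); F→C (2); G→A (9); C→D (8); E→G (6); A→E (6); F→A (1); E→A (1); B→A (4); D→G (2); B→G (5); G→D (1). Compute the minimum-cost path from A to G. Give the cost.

Candidate routes:
A - E - G: 6 + 6 = 12
A - E - D - G: 6 + 6 + 2 = 14
The minimum is 12.

12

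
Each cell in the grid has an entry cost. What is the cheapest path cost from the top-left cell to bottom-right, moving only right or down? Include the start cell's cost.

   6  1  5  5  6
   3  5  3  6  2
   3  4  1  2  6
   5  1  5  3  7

28

Take [0,0] → [0,1] → [0,2] → [1,2] → [2,2] → [2,3] → [3,3] → [3,4] for a total of 6 + 1 + 5 + 3 + 1 + 2 + 3 + 7 = 28.
For comparison, the top-then-right route costs 38.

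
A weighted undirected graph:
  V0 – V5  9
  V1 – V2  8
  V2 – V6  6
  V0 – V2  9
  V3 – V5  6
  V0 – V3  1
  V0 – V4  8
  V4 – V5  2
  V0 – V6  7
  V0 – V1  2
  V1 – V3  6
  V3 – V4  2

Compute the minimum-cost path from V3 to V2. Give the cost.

Checking several routes:
V3-V0-V1-V2: 1 + 2 + 8 = 11
V3-V1-V0-V2: 6 + 2 + 9 = 17
V3-V1-V2: 6 + 8 = 14
V3-V0-V2: 1 + 9 = 10
V3-V0-V6-V2: 1 + 7 + 6 = 14
The minimum is 10.

10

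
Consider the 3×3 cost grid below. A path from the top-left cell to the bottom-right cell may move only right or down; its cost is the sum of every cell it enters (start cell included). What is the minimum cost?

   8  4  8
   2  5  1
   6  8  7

Take (0,0) -> (1,0) -> (1,1) -> (1,2) -> (2,2) for a total of 8 + 2 + 5 + 1 + 7 = 23.

23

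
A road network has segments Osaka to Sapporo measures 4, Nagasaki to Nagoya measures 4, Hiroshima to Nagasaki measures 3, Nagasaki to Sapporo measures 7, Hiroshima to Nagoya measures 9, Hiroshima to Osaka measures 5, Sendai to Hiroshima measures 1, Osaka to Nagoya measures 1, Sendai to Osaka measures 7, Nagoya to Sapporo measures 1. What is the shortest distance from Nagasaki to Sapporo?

5

Some routes from Nagasaki to Sapporo:
Nagasaki-Nagoya-Sapporo: 4 + 1 = 5
Nagasaki-Sapporo: 7
Nagasaki-Nagoya-Osaka-Sapporo: 4 + 1 + 4 = 9
Shortest: 5.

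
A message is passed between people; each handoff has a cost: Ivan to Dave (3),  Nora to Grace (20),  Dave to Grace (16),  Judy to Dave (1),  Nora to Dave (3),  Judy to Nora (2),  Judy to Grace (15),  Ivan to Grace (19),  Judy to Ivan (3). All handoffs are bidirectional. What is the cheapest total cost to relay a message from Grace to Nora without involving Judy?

Candidate routes:
Grace → Nora: 20
Grace → Ivan → Dave → Nora: 19 + 3 + 3 = 25
Grace → Dave → Nora: 16 + 3 = 19
Shortest: 19.

19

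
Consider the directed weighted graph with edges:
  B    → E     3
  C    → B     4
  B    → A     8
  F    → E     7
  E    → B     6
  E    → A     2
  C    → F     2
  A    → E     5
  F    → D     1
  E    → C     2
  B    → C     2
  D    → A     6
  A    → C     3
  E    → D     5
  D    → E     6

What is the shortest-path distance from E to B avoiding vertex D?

Candidate routes:
E-B: 6
E-C-B: 2 + 4 = 6
E-A-C-B: 2 + 3 + 4 = 9
The minimum is 6.

6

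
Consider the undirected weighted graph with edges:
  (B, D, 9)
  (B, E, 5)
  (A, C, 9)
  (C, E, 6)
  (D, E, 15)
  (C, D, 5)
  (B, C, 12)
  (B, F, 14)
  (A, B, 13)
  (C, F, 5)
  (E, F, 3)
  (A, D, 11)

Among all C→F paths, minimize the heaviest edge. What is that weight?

Checking several routes:
C - E - F: max(6, 3) = 6
C - F: max(5) = 5
C - D - B - E - F: max(5, 9, 5, 3) = 9
Smallest bottleneck: 5.

5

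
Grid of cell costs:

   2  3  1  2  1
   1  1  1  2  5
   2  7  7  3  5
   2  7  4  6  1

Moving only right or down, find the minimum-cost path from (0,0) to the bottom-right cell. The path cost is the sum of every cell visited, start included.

Cheapest: r0c0 r1c0 r1c1 r1c2 r1c3 r2c3 r2c4 r3c4
  2 + 1 + 1 + 1 + 2 + 3 + 5 + 1 = 16
For comparison, the top-then-right route costs 20.

16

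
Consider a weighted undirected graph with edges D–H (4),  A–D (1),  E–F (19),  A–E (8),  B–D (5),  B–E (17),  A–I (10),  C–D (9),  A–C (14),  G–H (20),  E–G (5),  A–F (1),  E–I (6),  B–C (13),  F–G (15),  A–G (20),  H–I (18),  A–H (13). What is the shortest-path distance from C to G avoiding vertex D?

27

Comparing a few candidate routes:
C - A - G: 14 + 20 = 34
C - A - F - G: 14 + 1 + 15 = 30
C - A - E - G: 14 + 8 + 5 = 27
Best route has total 27.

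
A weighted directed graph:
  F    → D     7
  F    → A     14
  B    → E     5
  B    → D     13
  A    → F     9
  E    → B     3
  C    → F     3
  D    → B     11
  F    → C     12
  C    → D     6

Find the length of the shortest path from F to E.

Candidate routes:
F - C - D - B - E: 12 + 6 + 11 + 5 = 34
F - D - B - E: 7 + 11 + 5 = 23
Shortest: 23.

23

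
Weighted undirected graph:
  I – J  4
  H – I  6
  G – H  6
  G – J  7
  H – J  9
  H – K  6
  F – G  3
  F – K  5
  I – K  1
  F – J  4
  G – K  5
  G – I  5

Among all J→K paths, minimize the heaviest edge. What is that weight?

4

Comparing a few candidate routes:
J → F → K: max(4, 5) = 5
J → I → G → F → K: max(4, 5, 3, 5) = 5
J → F → G → I → K: max(4, 3, 5, 1) = 5
J → I → K: max(4, 1) = 4
J → F → G → K: max(4, 3, 5) = 5
J → I → G → K: max(4, 5, 5) = 5
The minimum achievable maximum is 4.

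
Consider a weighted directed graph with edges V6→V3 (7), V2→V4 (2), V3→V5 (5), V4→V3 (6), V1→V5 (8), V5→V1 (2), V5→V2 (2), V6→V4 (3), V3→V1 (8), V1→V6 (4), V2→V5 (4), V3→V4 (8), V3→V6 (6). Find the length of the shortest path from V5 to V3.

10

Candidate routes:
V5 -> V1 -> V6 -> V4 -> V3: 2 + 4 + 3 + 6 = 15
V5 -> V2 -> V4 -> V3: 2 + 2 + 6 = 10
V5 -> V1 -> V6 -> V3: 2 + 4 + 7 = 13
The minimum is 10.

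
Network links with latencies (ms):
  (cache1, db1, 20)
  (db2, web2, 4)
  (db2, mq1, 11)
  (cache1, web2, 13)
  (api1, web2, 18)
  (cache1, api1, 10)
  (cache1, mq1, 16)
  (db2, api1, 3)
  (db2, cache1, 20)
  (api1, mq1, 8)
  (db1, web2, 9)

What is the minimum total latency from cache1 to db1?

20

Comparing a few candidate routes:
cache1 -> db2 -> web2 -> db1: 20 + 4 + 9 = 33
cache1 -> db1: 20
cache1 -> api1 -> db2 -> web2 -> db1: 10 + 3 + 4 + 9 = 26
cache1 -> api1 -> web2 -> db1: 10 + 18 + 9 = 37
cache1 -> web2 -> db1: 13 + 9 = 22
The minimum is 20 ms.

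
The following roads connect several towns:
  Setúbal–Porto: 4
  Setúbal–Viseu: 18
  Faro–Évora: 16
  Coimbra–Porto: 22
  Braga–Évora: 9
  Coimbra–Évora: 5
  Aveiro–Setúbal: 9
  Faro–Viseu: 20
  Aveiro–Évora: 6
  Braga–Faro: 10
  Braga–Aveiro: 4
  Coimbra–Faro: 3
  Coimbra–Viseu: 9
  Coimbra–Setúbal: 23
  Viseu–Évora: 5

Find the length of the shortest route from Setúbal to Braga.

13

Comparing a few candidate routes:
Setúbal→Aveiro→Braga: 9 + 4 = 13
Setúbal→Viseu→Évora→Braga: 18 + 5 + 9 = 32
Setúbal→Aveiro→Évora→Braga: 9 + 6 + 9 = 24
The minimum is 13.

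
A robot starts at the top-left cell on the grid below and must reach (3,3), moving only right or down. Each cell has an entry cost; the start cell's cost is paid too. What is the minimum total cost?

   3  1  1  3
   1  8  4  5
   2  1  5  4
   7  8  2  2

Take r0c0→r1c0→r2c0→r2c1→r2c2→r3c2→r3c3 for a total of 3 + 1 + 2 + 1 + 5 + 2 + 2 = 16.

16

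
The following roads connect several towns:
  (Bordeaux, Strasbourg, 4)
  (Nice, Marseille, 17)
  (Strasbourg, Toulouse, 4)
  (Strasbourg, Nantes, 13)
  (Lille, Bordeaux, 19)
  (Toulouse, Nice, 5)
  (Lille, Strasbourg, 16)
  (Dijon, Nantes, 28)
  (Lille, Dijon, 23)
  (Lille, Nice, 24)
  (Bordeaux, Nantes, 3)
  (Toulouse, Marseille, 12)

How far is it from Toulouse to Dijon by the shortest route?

39

A few of the Toulouse→Dijon routes:
Toulouse → Nice → Lille → Dijon: 5 + 24 + 23 = 52
Toulouse → Strasbourg → Nantes → Dijon: 4 + 13 + 28 = 45
Toulouse → Strasbourg → Bordeaux → Lille → Dijon: 4 + 4 + 19 + 23 = 50
Toulouse → Strasbourg → Lille → Dijon: 4 + 16 + 23 = 43
Toulouse → Strasbourg → Bordeaux → Nantes → Dijon: 4 + 4 + 3 + 28 = 39
Shortest: 39.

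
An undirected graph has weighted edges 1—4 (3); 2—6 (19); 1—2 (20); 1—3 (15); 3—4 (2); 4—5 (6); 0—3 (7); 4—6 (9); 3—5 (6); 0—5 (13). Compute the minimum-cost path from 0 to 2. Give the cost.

Some routes from 0 to 2:
0→3→1→2: 7 + 15 + 20 = 42
0→3→5→4→1→2: 7 + 6 + 6 + 3 + 20 = 42
0→3→4→6→2: 7 + 2 + 9 + 19 = 37
0→3→4→1→2: 7 + 2 + 3 + 20 = 32
0→5→4→1→2: 13 + 6 + 3 + 20 = 42
Shortest: 32.

32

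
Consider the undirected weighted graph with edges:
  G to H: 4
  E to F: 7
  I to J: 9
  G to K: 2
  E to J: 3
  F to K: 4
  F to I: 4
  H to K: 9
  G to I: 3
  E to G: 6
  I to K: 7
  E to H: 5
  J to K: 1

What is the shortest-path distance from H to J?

7

Checking several routes:
H-E-J: 5 + 3 = 8
H-E-G-K-J: 5 + 6 + 2 + 1 = 14
H-G-K-J: 4 + 2 + 1 = 7
H-G-I-K-J: 4 + 3 + 7 + 1 = 15
H-G-E-J: 4 + 6 + 3 = 13
H-K-J: 9 + 1 = 10
The minimum is 7.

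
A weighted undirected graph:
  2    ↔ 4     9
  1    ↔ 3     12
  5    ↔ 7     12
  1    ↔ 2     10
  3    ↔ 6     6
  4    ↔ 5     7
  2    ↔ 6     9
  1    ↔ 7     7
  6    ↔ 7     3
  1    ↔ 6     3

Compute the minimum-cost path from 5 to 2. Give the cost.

16

Comparing a few candidate routes:
5 → 4 → 2: 7 + 9 = 16
5 → 7 → 6 → 1 → 2: 12 + 3 + 3 + 10 = 28
5 → 7 → 6 → 3 → 1 → 2: 12 + 3 + 6 + 12 + 10 = 43
5 → 7 → 6 → 2: 12 + 3 + 9 = 24
5 → 7 → 1 → 2: 12 + 7 + 10 = 29
5 → 7 → 1 → 6 → 2: 12 + 7 + 3 + 9 = 31
The minimum is 16.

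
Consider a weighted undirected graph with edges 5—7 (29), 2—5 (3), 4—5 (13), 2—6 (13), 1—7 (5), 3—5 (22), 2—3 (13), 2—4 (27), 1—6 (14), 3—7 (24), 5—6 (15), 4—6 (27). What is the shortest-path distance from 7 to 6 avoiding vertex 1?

44

Checking several routes:
7 - 3 - 5 - 6: 24 + 22 + 15 = 61
7 - 5 - 2 - 6: 29 + 3 + 13 = 45
7 - 3 - 2 - 6: 24 + 13 + 13 = 50
7 - 5 - 6: 29 + 15 = 44
7 - 3 - 2 - 5 - 6: 24 + 13 + 3 + 15 = 55
Shortest: 44.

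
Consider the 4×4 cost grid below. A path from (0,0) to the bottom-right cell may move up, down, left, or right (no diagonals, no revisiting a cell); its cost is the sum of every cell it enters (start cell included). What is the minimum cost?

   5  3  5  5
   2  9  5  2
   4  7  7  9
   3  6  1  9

Take [0,0] [1,0] [2,0] [3,0] [3,1] [3,2] [3,3] for a total of 5 + 2 + 4 + 3 + 6 + 1 + 9 = 30.

30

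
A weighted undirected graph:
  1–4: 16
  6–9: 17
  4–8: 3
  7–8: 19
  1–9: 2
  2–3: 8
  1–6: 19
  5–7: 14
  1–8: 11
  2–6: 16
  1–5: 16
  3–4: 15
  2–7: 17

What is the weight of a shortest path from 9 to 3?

31

Checking several routes:
9 -> 1 -> 6 -> 2 -> 3: 2 + 19 + 16 + 8 = 45
9 -> 1 -> 4 -> 3: 2 + 16 + 15 = 33
9 -> 6 -> 2 -> 3: 17 + 16 + 8 = 41
9 -> 1 -> 8 -> 4 -> 3: 2 + 11 + 3 + 15 = 31
9 -> 1 -> 8 -> 7 -> 2 -> 3: 2 + 11 + 19 + 17 + 8 = 57
Best route has total 31.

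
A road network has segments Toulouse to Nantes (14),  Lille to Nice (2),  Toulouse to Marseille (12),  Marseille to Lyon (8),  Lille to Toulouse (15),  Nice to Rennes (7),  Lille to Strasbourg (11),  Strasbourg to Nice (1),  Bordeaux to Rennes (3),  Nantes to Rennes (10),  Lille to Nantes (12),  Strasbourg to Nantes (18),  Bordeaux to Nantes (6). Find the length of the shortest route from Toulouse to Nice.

17

Checking several routes:
Toulouse→Nantes→Lille→Nice: 14 + 12 + 2 = 28
Toulouse→Nantes→Bordeaux→Rennes→Nice: 14 + 6 + 3 + 7 = 30
Toulouse→Lille→Nice: 15 + 2 = 17
Toulouse→Lille→Strasbourg→Nice: 15 + 11 + 1 = 27
The minimum is 17 mi.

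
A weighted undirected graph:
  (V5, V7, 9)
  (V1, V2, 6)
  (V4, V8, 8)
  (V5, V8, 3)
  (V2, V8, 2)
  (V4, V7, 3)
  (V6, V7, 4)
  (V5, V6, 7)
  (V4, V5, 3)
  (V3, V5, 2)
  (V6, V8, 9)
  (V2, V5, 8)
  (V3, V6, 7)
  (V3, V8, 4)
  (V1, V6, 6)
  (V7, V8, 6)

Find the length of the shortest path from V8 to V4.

Some routes from V8 to V4:
V8-V5-V4: 3 + 3 = 6
V8-V3-V5-V4: 4 + 2 + 3 = 9
V8-V4: 8
V8-V7-V4: 6 + 3 = 9
The minimum is 6.

6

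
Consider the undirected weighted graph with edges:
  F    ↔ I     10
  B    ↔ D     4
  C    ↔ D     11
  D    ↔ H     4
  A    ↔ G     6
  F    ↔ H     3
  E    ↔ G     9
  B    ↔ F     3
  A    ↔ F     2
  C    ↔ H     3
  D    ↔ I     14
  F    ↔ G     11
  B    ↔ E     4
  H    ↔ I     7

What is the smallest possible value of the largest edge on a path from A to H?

3

Comparing a few candidate routes:
A → G → E → B → F → H: max(6, 9, 4, 3, 3) = 9
A → F → B → D → H: max(2, 3, 4, 4) = 4
A → G → E → B → D → H: max(6, 9, 4, 4, 4) = 9
A → F → H: max(2, 3) = 3
The minimum achievable maximum is 3.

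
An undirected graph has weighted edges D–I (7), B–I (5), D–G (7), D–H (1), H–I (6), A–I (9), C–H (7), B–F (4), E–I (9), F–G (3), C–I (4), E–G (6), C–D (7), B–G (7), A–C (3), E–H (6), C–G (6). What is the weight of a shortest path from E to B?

13

Some routes from E to B:
E-H-D-I-B: 6 + 1 + 7 + 5 = 19
E-I-B: 9 + 5 = 14
E-G-F-B: 6 + 3 + 4 = 13
E-H-I-B: 6 + 6 + 5 = 17
E-G-B: 6 + 7 = 13
Best route has total 13.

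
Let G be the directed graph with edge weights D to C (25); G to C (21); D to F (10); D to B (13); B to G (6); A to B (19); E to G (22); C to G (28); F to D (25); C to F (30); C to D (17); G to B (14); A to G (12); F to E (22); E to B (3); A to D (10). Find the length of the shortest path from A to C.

33

Routes from A to C:
A -> B -> G -> C: 19 + 6 + 21 = 46
A -> D -> F -> E -> B -> G -> C: 10 + 10 + 22 + 3 + 6 + 21 = 72
A -> D -> C: 10 + 25 = 35
A -> D -> F -> E -> G -> C: 10 + 10 + 22 + 22 + 21 = 85
A -> G -> C: 12 + 21 = 33
A -> D -> B -> G -> C: 10 + 13 + 6 + 21 = 50
Best route has total 33.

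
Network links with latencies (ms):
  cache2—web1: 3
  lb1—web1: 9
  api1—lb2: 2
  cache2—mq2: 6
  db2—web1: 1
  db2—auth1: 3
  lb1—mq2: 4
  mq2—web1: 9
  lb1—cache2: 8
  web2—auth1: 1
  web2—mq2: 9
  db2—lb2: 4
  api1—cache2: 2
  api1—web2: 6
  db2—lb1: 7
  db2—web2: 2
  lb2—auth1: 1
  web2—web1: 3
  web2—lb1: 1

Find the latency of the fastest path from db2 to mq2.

Checking several routes:
db2 - auth1 - web2 - lb1 - mq2: 3 + 1 + 1 + 4 = 9
db2 - web1 - mq2: 1 + 9 = 10
db2 - web2 - lb1 - mq2: 2 + 1 + 4 = 7
db2 - web1 - cache2 - mq2: 1 + 3 + 6 = 10
db2 - web1 - web2 - lb1 - mq2: 1 + 3 + 1 + 4 = 9
Shortest: 7 ms.

7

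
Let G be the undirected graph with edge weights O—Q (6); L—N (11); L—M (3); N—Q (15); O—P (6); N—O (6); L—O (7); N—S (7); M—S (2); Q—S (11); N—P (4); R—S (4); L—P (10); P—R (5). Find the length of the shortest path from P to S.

9

Checking several routes:
P - N - S: 4 + 7 = 11
P - L - M - S: 10 + 3 + 2 = 15
P - R - S: 5 + 4 = 9
P - O - L - M - S: 6 + 7 + 3 + 2 = 18
The minimum is 9.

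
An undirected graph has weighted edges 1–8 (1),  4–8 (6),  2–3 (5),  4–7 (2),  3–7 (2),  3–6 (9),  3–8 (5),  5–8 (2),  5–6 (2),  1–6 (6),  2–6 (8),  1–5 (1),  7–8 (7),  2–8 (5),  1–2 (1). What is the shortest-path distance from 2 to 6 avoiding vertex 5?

7

Some routes from 2 to 6 avoiding 5:
2→3→8→1→6: 5 + 5 + 1 + 6 = 17
2→6: 8
2→3→6: 5 + 9 = 14
2→1→6: 1 + 6 = 7
2→8→1→6: 5 + 1 + 6 = 12
2→1→8→3→6: 1 + 1 + 5 + 9 = 16
Shortest: 7.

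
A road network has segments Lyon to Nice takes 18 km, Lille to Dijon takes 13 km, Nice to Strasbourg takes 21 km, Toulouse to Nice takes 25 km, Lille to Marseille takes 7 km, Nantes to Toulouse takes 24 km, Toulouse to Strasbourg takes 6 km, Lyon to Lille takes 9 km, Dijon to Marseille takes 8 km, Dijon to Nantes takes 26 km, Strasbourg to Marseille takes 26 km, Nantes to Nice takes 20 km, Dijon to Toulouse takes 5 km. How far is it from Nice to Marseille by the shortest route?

34

Some routes from Nice to Marseille:
Nice - Strasbourg - Marseille: 21 + 26 = 47
Nice - Strasbourg - Toulouse - Dijon - Marseille: 21 + 6 + 5 + 8 = 40
Nice - Toulouse - Dijon - Marseille: 25 + 5 + 8 = 38
Nice - Lyon - Lille - Marseille: 18 + 9 + 7 = 34
Shortest: 34 km.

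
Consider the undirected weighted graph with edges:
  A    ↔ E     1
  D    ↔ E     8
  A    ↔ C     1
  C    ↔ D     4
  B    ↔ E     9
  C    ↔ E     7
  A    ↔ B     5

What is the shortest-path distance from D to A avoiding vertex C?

9

Candidate routes:
D → E → A: 8 + 1 = 9
D → E → B → A: 8 + 9 + 5 = 22
The minimum is 9.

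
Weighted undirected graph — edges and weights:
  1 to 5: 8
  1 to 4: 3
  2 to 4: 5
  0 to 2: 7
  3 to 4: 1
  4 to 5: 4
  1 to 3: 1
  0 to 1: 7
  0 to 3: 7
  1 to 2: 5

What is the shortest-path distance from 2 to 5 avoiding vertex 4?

Candidate routes:
2→0→1→5: 7 + 7 + 8 = 22
2→0→3→1→5: 7 + 7 + 1 + 8 = 23
2→1→5: 5 + 8 = 13
Best route has total 13.

13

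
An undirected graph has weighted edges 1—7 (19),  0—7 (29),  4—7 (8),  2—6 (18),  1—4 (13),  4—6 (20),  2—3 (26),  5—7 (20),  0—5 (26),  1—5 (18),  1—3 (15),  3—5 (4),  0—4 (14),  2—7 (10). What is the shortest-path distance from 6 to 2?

18

Some routes from 6 to 2:
6 → 4 → 0 → 7 → 2: 20 + 14 + 29 + 10 = 73
6 → 4 → 7 → 2: 20 + 8 + 10 = 38
6 → 2: 18
6 → 4 → 1 → 7 → 2: 20 + 13 + 19 + 10 = 62
Shortest: 18.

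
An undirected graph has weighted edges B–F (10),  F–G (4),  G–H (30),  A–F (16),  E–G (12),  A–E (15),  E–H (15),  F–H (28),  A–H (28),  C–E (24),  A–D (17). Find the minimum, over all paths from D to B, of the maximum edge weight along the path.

17

Checking several routes:
D-A-H-E-G-F-B: max(17, 28, 15, 12, 4, 10) = 28
D-A-E-H-F-B: max(17, 15, 15, 28, 10) = 28
D-A-F-B: max(17, 16, 10) = 17
D-A-E-G-F-B: max(17, 15, 12, 4, 10) = 17
D-A-H-F-B: max(17, 28, 28, 10) = 28
Best route has worst link 17.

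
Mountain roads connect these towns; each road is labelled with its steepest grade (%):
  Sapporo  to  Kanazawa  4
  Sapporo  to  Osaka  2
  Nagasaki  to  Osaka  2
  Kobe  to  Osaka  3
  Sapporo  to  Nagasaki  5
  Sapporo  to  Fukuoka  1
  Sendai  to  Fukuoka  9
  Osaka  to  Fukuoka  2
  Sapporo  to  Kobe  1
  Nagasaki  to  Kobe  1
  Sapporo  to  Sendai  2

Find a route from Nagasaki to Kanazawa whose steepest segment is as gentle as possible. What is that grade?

Comparing a few candidate routes:
Nagasaki - Osaka - Sapporo - Kanazawa: max(2, 2, 4) = 4
Nagasaki - Osaka - Kobe - Sapporo - Kanazawa: max(2, 3, 1, 4) = 4
Nagasaki - Osaka - Fukuoka - Sapporo - Kanazawa: max(2, 2, 1, 4) = 4
Smallest bottleneck: 4%.

4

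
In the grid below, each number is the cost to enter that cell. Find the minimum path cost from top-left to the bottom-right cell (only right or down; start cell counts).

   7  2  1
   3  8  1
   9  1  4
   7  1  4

19

Take (0,0)→(0,1)→(0,2)→(1,2)→(2,2)→(3,2) for a total of 7 + 2 + 1 + 1 + 4 + 4 = 19.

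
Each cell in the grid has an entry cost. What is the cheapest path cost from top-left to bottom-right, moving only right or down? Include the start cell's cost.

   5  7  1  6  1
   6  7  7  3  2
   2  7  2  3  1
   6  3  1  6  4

27

One optimal route is [0,0] [0,1] [0,2] [0,3] [0,4] [1,4] [2,4] [3,4].
Its cost is 5 + 7 + 1 + 6 + 1 + 2 + 1 + 4 = 27.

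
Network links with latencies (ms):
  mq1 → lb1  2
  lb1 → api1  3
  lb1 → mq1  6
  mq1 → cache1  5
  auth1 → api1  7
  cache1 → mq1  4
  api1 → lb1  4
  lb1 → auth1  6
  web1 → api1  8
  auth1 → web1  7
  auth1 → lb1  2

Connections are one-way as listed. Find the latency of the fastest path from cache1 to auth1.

Paths from cache1 to auth1:
cache1→mq1→lb1→auth1: 4 + 2 + 6 = 12
Best route has total 12 ms.

12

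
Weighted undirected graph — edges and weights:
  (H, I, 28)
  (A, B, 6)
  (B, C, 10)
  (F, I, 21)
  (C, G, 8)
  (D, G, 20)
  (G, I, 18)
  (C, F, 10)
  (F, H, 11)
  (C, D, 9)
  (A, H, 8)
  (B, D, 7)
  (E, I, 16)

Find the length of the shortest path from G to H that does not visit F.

Candidate routes:
G → D → C → B → A → H: 20 + 9 + 10 + 6 + 8 = 53
G → C → B → A → H: 8 + 10 + 6 + 8 = 32
G → I → H: 18 + 28 = 46
G → D → B → A → H: 20 + 7 + 6 + 8 = 41
G → C → D → B → A → H: 8 + 9 + 7 + 6 + 8 = 38
Best route has total 32.

32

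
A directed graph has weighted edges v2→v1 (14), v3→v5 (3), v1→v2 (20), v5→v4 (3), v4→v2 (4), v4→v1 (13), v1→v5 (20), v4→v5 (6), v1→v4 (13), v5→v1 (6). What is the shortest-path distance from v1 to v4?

13

Candidate routes:
v1 - v4: 13
v1 - v5 - v4: 20 + 3 = 23
Best route has total 13.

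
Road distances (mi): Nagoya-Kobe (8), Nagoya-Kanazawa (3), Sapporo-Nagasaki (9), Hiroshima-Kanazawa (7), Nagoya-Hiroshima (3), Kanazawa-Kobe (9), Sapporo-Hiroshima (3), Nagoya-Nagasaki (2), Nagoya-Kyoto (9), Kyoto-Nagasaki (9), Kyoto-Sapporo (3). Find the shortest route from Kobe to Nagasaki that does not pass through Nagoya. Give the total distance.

28

Paths from Kobe to Nagasaki avoiding Nagoya:
Kobe → Kanazawa → Hiroshima → Sapporo → Kyoto → Nagasaki: 9 + 7 + 3 + 3 + 9 = 31
Kobe → Kanazawa → Hiroshima → Sapporo → Nagasaki: 9 + 7 + 3 + 9 = 28
Best route has total 28 mi.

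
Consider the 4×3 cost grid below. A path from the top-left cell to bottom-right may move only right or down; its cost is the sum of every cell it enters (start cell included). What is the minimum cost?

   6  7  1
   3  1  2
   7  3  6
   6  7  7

Best path: (0,0) → (1,0) → (1,1) → (1,2) → (2,2) → (3,2)
Cost: 6 + 3 + 1 + 2 + 6 + 7 = 25
(Top row then right column would cost 29.)

25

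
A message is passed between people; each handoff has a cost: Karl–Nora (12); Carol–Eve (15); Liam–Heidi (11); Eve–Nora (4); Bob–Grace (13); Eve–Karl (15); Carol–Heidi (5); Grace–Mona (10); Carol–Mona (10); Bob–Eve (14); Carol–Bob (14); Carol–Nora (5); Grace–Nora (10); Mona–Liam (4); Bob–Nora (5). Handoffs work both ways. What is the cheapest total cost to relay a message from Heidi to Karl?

22

Some routes from Heidi to Karl:
Heidi-Carol-Eve-Karl: 5 + 15 + 15 = 35
Heidi-Carol-Nora-Karl: 5 + 5 + 12 = 22
Heidi-Carol-Nora-Eve-Karl: 5 + 5 + 4 + 15 = 29
Shortest: 22.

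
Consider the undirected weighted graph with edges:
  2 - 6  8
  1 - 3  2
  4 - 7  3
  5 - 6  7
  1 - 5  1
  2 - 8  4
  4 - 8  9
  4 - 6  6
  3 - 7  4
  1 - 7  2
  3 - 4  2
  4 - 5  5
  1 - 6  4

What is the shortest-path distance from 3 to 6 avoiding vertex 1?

A few of the 3→6 routes:
3 -> 4 -> 6: 2 + 6 = 8
3 -> 7 -> 4 -> 6: 4 + 3 + 6 = 13
3 -> 4 -> 5 -> 6: 2 + 5 + 7 = 14
The minimum is 8.

8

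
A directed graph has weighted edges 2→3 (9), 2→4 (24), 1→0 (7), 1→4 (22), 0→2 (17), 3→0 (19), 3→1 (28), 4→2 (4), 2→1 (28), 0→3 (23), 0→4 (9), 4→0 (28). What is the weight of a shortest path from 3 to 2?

Checking several routes:
3→0→4→2: 19 + 9 + 4 = 32
3→1→0→4→2: 28 + 7 + 9 + 4 = 48
3→1→0→2: 28 + 7 + 17 = 52
3→0→2: 19 + 17 = 36
Best route has total 32.

32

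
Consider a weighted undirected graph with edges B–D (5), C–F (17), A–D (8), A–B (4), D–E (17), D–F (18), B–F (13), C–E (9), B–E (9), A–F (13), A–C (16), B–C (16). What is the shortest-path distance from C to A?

16

Comparing a few candidate routes:
C-A: 16
C-B-A: 16 + 4 = 20
C-E-B-A: 9 + 9 + 4 = 22
C-B-D-A: 16 + 5 + 8 = 29
The minimum is 16.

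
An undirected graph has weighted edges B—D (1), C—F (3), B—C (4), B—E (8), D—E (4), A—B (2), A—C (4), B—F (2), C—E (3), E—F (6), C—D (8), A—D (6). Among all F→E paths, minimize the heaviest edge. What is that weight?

Comparing a few candidate routes:
F-B-D-E: max(2, 1, 4) = 4
F-C-E: max(3, 3) = 3
F-C-B-D-E: max(3, 4, 1, 4) = 4
F-B-A-C-E: max(2, 2, 4, 3) = 4
F-B-C-E: max(2, 4, 3) = 4
F-C-A-B-D-E: max(3, 4, 2, 1, 4) = 4
Best route has worst link 3.

3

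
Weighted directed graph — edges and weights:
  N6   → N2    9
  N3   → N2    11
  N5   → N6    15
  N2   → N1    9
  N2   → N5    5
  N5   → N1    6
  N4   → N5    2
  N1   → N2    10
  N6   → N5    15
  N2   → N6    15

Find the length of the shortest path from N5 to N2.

16

Paths from N5 to N2:
N5 → N6 → N2: 15 + 9 = 24
N5 → N1 → N2: 6 + 10 = 16
The minimum is 16.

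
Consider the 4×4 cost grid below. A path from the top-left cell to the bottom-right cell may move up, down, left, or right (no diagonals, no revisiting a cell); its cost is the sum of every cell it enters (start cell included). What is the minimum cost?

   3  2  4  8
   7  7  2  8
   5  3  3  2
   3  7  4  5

Best path: (0,0) (0,1) (0,2) (1,2) (2,2) (2,3) (3,3)
Cost: 3 + 2 + 4 + 2 + 3 + 2 + 5 = 21

21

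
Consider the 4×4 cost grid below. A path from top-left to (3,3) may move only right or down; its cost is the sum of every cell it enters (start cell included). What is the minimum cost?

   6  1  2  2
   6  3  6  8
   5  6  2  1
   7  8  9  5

Path (0,0)→(0,1)→(0,2)→(1,2)→(2,2)→(2,3)→(3,3): 6 + 1 + 2 + 6 + 2 + 1 + 5 = 23.
For comparison, the top-then-right route costs 25.

23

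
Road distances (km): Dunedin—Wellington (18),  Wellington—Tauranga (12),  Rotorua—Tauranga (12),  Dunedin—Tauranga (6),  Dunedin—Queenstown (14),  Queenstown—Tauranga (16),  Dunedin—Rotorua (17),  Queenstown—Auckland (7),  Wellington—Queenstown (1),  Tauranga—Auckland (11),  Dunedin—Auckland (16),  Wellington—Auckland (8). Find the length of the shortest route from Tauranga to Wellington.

Some routes from Tauranga to Wellington:
Tauranga-Auckland-Wellington: 11 + 8 = 19
Tauranga-Queenstown-Wellington: 16 + 1 = 17
Tauranga-Wellington: 12
Tauranga-Auckland-Queenstown-Wellington: 11 + 7 + 1 = 19
Best route has total 12 km.

12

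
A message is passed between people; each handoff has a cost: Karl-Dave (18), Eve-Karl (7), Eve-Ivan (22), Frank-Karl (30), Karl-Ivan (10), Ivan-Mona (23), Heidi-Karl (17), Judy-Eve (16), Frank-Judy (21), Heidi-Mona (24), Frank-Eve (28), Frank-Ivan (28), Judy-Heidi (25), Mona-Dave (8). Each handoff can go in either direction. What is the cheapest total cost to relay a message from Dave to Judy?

A few of the Dave→Judy routes:
Dave -> Karl -> Heidi -> Judy: 18 + 17 + 25 = 60
Dave -> Karl -> Eve -> Judy: 18 + 7 + 16 = 41
Dave -> Mona -> Heidi -> Judy: 8 + 24 + 25 = 57
Shortest: 41.

41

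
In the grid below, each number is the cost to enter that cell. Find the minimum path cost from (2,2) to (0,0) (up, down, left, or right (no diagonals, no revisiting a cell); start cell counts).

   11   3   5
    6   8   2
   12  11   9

Path [2,2] [1,2] [0,2] [0,1] [0,0]: 9 + 2 + 5 + 3 + 11 = 30.

30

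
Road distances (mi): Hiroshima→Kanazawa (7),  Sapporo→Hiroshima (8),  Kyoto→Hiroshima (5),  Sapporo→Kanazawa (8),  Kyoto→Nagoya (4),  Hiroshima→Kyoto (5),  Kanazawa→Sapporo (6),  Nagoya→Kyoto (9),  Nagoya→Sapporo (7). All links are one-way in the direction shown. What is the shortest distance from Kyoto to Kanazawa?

12

Routes from Kyoto to Kanazawa:
Kyoto - Nagoya - Sapporo - Hiroshima - Kanazawa: 4 + 7 + 8 + 7 = 26
Kyoto - Hiroshima - Kanazawa: 5 + 7 = 12
Kyoto - Nagoya - Sapporo - Kanazawa: 4 + 7 + 8 = 19
Best route has total 12 mi.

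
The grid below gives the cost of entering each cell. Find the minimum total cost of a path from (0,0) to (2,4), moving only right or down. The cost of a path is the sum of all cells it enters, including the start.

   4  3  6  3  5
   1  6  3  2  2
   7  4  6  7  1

19

Path (0,0) → (1,0) → (1,1) → (1,2) → (1,3) → (1,4) → (2,4): 4 + 1 + 6 + 3 + 2 + 2 + 1 = 19.
For comparison, the top-then-right route costs 24.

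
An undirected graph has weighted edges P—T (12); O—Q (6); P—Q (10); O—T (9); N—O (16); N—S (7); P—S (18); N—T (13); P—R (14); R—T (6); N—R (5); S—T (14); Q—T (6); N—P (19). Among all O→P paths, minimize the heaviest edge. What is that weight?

10

Comparing a few candidate routes:
O-Q-T-P: max(6, 6, 12) = 12
O-Q-T-R-P: max(6, 6, 6, 14) = 14
O-T-P: max(9, 12) = 12
O-Q-P: max(6, 10) = 10
O-T-Q-P: max(9, 6, 10) = 10
Smallest bottleneck: 10.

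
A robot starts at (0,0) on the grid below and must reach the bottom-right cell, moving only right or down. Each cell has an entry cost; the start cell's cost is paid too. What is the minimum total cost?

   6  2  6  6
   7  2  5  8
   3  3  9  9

31

Take r0c0→r0c1→r1c1→r2c1→r2c2→r2c3 for a total of 6 + 2 + 2 + 3 + 9 + 9 = 31.
For comparison, the top-then-right route costs 37.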